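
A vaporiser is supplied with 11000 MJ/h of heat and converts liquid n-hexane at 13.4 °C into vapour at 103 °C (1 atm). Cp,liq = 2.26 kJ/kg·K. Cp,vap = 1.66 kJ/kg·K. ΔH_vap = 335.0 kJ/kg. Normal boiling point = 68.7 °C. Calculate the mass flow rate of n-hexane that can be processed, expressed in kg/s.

Δh = 2.26×(68.7−13.4) + 335.0 + 1.66×(103−68.7) = 516.92 kJ/kg
Q = 11000 MJ/h = 3055.6 kJ/s = 3055.6 kJ/s
ṁ = Q/Δh = 3055.6 / 516.92 = 5.9111 kg/s

ṁ = 5.91 kg/s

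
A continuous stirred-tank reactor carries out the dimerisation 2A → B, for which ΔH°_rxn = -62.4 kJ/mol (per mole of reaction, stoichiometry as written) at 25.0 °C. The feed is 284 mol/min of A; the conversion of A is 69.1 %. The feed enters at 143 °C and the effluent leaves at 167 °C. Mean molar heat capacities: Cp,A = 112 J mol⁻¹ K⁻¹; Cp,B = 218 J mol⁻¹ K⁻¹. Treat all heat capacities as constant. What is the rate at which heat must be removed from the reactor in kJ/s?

Extent of reaction ξ = 0.691 × 284 / 2 = 98.122 mol/min
Reaction term: ξ·ΔH°_rxn = 98.122 × -62.4 = -6122.8 kJ/min
Sensible, feed 143→25 °C: -3753.3 kJ/min
Outlet flows (mol/min): A 87.756, B 98.122
Sensible, products 25→167 °C: 4433.1 kJ/min
Q = ΔH = -5443 kJ/min = -90.717 kW
Heat removed = 90.717 kJ/s

Q_out = 90.7 kJ/s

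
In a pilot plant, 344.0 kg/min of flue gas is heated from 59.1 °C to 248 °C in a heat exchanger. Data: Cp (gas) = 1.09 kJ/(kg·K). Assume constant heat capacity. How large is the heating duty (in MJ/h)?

Q = ṁ·Cp·ΔT = 344.0 × 1.09 × (248 − 59.1) = 70830 kJ/min
Converting: 70830 / 60 s = 1180.5 kW
Heating duty = 4249.8 MJ/h

Q = 4250 MJ/h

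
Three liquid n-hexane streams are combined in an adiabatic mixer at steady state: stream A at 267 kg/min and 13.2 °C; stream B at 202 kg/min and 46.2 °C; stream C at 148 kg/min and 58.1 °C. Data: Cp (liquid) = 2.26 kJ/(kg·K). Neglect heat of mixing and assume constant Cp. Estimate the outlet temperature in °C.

T_out = 34.8 °C

Adiabatic, steady state ⇒ Σ ṁᵢCp,ᵢ(T_out − Tᵢ) = 0
Σ ṁᵢCp,ᵢTᵢ = 267×2.26×13.2 + 202×2.26×46.2 + 148×2.26×58.1 = 48490
Σ ṁᵢCp,ᵢ = 267×2.26 + 202×2.26 + 148×2.26 = 1394.4
T_out = 48490 / 1394.4 = 34.774 °C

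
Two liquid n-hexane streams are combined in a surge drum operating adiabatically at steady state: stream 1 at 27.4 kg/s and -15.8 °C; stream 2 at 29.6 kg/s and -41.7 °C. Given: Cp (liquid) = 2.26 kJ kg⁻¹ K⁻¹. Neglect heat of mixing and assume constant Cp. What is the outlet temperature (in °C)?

No heat crosses the boundary, so H_out = H_in.
Σ ṁᵢCp,ᵢTᵢ = 27.4×2.26×-15.8 + 29.6×2.26×-41.7 = -3768
Σ ṁᵢCp,ᵢ = 27.4×2.26 + 29.6×2.26 = 128.82
T_out = -3768 / 128.82 = -29.25 °C

T_out = -29.2 °C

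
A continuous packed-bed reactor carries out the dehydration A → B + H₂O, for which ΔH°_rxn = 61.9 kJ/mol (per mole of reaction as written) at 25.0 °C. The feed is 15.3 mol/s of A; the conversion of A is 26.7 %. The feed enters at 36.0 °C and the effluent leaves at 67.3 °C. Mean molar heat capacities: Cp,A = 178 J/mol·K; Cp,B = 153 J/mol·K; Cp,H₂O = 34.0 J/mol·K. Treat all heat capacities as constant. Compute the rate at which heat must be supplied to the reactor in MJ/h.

Q_in = 1220 MJ/h

Extent of reaction ξ = 0.267 × 15.3 = 4.0851 mol/s
Reaction term: ξ·ΔH°_rxn = 4.0851 × 61.9 = 252.87 kJ/s
Sensible, feed 36.0→25 °C: -29.957 kJ/s
Outlet flows (mol/s): A 11.215, B 4.0851, H₂O 4.0851
Sensible, products 25→67.3 °C: 116.76 kJ/s
Q = ΔH = 339.67 kJ/s = 339.67 kW
Heat supplied = 1222.8 MJ/h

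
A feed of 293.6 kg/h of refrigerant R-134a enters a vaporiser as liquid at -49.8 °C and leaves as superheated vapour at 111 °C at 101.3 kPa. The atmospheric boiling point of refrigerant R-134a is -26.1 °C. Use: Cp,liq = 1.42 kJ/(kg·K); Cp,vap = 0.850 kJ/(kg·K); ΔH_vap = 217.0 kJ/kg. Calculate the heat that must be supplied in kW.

Q = 29.9 kW

liquid -49.8→-26.1 °C: 33.654 kJ/kg
vaporisation at -26.1 °C: 217 kJ/kg
vapour -26.1→111 °C: 116.53 kJ/kg
Δh = 33.654 + 217 + 116.53 = 367.19 kJ/kg
Q = ṁ·Δh = 293.6 kg/h × 367.19 kJ/kg = 107810 kJ/h
|Q| = 29.946 kW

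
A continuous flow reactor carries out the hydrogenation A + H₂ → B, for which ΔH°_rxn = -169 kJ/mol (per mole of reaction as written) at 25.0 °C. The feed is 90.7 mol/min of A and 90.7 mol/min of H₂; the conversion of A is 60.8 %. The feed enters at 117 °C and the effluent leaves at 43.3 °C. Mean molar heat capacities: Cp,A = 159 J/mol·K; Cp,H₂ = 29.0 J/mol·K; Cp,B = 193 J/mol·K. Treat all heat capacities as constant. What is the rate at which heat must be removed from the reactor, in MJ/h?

Extent of reaction ξ = 0.608 × 90.7 = 55.146 mol/min
Reaction term: ξ·ΔH°_rxn = 55.146 × -169 = -9319.6 kJ/min
Sensible, feed 117→25 °C: -1568.7 kJ/min
Outlet flows (mol/min): A 35.554, H₂ 35.554, B 55.146
Sensible, products 25→43.3 °C: 317.09 kJ/min
Q = ΔH = -10571 kJ/min = -176.19 kW
Heat removed = 634.28 MJ/h

Q_out = 634 MJ/h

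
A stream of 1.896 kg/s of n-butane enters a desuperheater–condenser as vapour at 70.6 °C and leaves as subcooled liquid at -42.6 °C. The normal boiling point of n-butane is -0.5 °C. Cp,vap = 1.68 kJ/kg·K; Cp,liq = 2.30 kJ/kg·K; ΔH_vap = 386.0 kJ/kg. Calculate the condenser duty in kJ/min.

vapour 70.6→-0.5 °C: -119.45 kJ/kg
condensation at -0.5 °C: -386 kJ/kg
liquid -0.5→-42.6 °C: -96.83 kJ/kg
Δh = -119.45 + -386 + -96.83 = -602.28 kJ/kg
Q = ṁ·Δh = 1.896 kg/s × -602.28 kJ/kg = -1141.9 kJ/s
|Q| = 1141.9 kW = 68515 kJ/min

Q_c = 68500 kJ/min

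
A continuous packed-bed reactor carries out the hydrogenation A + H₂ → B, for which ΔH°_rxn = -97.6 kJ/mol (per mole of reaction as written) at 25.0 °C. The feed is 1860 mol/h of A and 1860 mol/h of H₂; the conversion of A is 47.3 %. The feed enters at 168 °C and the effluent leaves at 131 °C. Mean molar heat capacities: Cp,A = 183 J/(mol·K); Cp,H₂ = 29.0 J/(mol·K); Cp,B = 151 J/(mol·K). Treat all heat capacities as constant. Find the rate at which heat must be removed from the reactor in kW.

Extent of reaction ξ = 0.473 × 1860 = 879.78 mol/h
Reaction term: ξ·ΔH°_rxn = 879.78 × -97.6 = -85867 kJ/h
Sensible, feed 168→25 °C: -56388 kJ/h
Outlet flows (mol/h): A 980.22, H₂ 980.22, B 879.78
Sensible, products 25→131 °C: 36109 kJ/h
Q = ΔH = -106150 kJ/h = -29.485 kW
Heat removed = 29.485 kW

Q_out = 29.5 kW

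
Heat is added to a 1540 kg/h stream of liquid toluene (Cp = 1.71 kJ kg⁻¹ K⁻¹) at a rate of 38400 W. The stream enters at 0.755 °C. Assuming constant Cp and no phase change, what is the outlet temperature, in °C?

Q = 38400 W = 138240 kJ/h
ΔT = Q/(ṁ·Cp) = 138240/(1540×1.71) = 52.495 K
T_out = 0.755 + 52.495 = 53.25 °C

T_out = 53.2 °C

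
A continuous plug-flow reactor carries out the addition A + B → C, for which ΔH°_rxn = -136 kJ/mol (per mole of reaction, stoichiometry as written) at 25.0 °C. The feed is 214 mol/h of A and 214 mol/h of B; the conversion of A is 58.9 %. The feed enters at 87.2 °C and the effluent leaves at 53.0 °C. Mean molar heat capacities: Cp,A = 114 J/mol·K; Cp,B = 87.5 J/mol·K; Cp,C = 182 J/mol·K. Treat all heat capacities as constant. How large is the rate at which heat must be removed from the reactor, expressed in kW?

Extent of reaction ξ = 0.589 × 214 = 126.05 mol/h
Reaction term: ξ·ΔH°_rxn = 126.05 × -136 = -17142 kJ/h
Sensible, feed 87.2→25 °C: -2682.1 kJ/h
Outlet flows (mol/h): A 87.954, B 87.954, C 126.05
Sensible, products 25→53.0 °C: 1138.6 kJ/h
Q = ΔH = -18686 kJ/h = -5.1905 kW
Heat removed = 5.1905 kW

Q_out = 5.19 kW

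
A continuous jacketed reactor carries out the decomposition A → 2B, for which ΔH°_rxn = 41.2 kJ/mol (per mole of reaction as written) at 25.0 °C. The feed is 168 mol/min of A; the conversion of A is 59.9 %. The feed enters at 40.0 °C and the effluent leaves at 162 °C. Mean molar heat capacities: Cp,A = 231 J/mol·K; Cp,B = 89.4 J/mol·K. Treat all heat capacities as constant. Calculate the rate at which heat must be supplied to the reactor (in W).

Q_in = 136000 W

Extent of reaction ξ = 0.599 × 168 = 100.63 mol/min
Reaction term: ξ·ΔH°_rxn = 100.63 × 41.2 = 4146 kJ/min
Sensible, feed 40.0→25 °C: -582.12 kJ/min
Outlet flows (mol/min): A 67.368, B 201.26
Sensible, products 25→162 °C: 4597 kJ/min
Q = ΔH = 8161 kJ/min = 136.02 kW
Heat supplied = 136020 W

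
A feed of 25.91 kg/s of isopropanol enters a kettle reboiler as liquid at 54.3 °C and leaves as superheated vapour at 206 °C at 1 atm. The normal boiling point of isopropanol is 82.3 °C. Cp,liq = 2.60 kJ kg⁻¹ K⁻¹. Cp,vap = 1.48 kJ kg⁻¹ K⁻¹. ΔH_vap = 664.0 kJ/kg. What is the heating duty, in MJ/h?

liquid 54.3→82.3 °C: 72.8 kJ/kg
vaporisation at 82.3 °C: 664 kJ/kg
vapour 82.3→206 °C: 183.08 kJ/kg
Δh = 72.8 + 664 + 183.08 = 919.88 kJ/kg
Q = ṁ·Δh = 25.91 kg/s × 919.88 kJ/kg = 23834 kJ/s
|Q| = 23834 kW = 85802 MJ/h

Q = 85800 MJ/h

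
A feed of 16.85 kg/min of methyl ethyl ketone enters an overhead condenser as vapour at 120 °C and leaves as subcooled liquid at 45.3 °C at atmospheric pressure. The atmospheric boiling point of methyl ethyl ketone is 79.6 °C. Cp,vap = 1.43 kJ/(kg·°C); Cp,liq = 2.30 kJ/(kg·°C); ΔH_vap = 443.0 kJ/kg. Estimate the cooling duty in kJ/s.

vapour 120→79.6 °C: -57.772 kJ/kg
condensation at 79.6 °C: -443 kJ/kg
liquid 79.6→45.3 °C: -78.89 kJ/kg
Δh = -57.772 + -443 + -78.89 = -579.66 kJ/kg
Q = ṁ·Δh = 16.85 kg/min × -579.66 kJ/kg = -9767.3 kJ/min
|Q| = 162.79 kW

Q_c = 163 kJ/s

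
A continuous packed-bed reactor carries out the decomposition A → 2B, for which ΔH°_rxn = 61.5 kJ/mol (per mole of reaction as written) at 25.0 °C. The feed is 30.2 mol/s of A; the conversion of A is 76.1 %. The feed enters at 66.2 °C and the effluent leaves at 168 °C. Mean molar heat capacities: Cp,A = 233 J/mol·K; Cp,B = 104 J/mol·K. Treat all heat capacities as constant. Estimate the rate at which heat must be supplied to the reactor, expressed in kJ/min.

Q_in = 123000 kJ/min

Extent of reaction ξ = 0.761 × 30.2 = 22.982 mol/s
Reaction term: ξ·ΔH°_rxn = 22.982 × 61.5 = 1413.4 kJ/s
Sensible, feed 66.2→25 °C: -289.91 kJ/s
Outlet flows (mol/s): A 7.2178, B 45.964
Sensible, products 25→168 °C: 924.07 kJ/s
Q = ΔH = 2047.6 kJ/s = 2047.6 kW
Heat supplied = 122850 kJ/min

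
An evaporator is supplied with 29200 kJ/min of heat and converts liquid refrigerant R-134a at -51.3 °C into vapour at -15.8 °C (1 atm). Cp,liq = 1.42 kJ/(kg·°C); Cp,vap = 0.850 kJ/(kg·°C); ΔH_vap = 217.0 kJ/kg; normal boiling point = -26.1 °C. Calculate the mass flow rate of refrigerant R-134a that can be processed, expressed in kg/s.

Δh = 1.42×(-26.1−-51.3) + 217.0 + 0.850×(-15.8−-26.1) = 261.54 kJ/kg
Q = 29200 kJ/min = 486.67 kJ/s = 486.67 kJ/s
ṁ = Q/Δh = 486.67 / 261.54 = 1.8608 kg/s

ṁ = 1.86 kg/s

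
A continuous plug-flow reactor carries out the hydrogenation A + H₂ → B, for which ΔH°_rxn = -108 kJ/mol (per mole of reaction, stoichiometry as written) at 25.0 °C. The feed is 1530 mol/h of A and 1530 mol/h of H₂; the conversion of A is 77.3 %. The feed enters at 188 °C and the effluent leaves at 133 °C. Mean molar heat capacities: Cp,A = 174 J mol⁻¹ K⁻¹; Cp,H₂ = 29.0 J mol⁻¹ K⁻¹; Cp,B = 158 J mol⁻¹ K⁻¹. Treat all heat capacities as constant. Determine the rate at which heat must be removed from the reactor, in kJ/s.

Extent of reaction ξ = 0.773 × 1530 = 1182.7 mol/h
Reaction term: ξ·ΔH°_rxn = 1182.7 × -108 = -127730 kJ/h
Sensible, feed 188→25 °C: -50626 kJ/h
Outlet flows (mol/h): A 347.31, H₂ 347.31, B 1182.7
Sensible, products 25→133 °C: 27796 kJ/h
Q = ΔH = -150560 kJ/h = -41.822 kW
Heat removed = 41.822 kJ/s

Q_out = 41.8 kJ/s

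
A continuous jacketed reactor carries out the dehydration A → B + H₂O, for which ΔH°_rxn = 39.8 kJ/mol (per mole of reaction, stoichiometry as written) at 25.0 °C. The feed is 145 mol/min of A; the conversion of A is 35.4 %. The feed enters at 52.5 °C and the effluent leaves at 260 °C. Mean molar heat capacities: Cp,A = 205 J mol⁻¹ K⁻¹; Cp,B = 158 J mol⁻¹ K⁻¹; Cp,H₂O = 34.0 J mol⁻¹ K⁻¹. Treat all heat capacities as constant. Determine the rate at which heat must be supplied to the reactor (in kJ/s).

Q_in = 134 kJ/s

Extent of reaction ξ = 0.354 × 145 = 51.33 mol/min
Reaction term: ξ·ΔH°_rxn = 51.33 × 39.8 = 2042.9 kJ/min
Sensible, feed 52.5→25 °C: -817.44 kJ/min
Outlet flows (mol/min): A 93.67, B 51.33, H₂O 51.33
Sensible, products 25→260 °C: 6828.6 kJ/min
Q = ΔH = 8054.1 kJ/min = 134.23 kW
Heat supplied = 134.23 kJ/s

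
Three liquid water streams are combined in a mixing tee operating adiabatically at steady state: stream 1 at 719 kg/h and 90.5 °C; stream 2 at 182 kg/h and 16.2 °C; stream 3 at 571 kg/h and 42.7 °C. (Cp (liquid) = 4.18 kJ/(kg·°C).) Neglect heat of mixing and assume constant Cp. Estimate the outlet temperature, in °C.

T_out = 62.8 °C

Adiabatic, steady state ⇒ Σ ṁᵢCp,ᵢ(T_out − Tᵢ) = 0
Σ ṁᵢCp,ᵢTᵢ = 719×4.18×90.5 + 182×4.18×16.2 + 571×4.18×42.7 = 386230
Σ ṁᵢCp,ᵢ = 719×4.18 + 182×4.18 + 571×4.18 = 6153
T_out = 386230 / 6153 = 62.771 °C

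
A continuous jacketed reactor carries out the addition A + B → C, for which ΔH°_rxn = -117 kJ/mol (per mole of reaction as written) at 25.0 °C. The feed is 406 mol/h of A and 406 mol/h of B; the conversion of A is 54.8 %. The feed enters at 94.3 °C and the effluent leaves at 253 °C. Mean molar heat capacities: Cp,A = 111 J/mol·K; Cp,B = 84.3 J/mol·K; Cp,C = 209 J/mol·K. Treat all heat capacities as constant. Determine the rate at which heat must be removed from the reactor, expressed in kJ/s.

Q_out = 3.54 kJ/s

Extent of reaction ξ = 0.548 × 406 = 222.49 mol/h
Reaction term: ξ·ΔH°_rxn = 222.49 × -117 = -26031 kJ/h
Sensible, feed 94.3→25 °C: -5494.9 kJ/h
Outlet flows (mol/h): A 183.51, B 183.51, C 222.49
Sensible, products 25→253 °C: 18773 kJ/h
Q = ΔH = -12753 kJ/h = -3.5424 kW
Heat removed = 3.5424 kJ/s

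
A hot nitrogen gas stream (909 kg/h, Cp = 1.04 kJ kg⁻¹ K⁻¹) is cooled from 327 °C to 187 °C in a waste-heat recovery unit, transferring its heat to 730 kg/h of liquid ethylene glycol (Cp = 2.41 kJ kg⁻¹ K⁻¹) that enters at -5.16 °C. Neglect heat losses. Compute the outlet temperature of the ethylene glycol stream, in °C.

T_c,out = 70.1 °C

Heat released by hot stream: Q = 909 × 1.04 × (327 − 187) = 132350 kJ/h
Energy balance on cold side (adiabatic exchanger): Q = ṁ_c·Cp_c·(T_c,out − T_c,in)
T_c,out = -5.16 + 132350/(730 × 2.41) = 70.069 °C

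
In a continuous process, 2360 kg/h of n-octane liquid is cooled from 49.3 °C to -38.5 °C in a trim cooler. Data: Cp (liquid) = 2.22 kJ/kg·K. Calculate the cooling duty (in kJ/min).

Q = ṁ·Cp·ΔT = 2360 × 2.22 × (-38.5 − 49.3) = -460000 kJ/h
Converting: 460000 / 3600 s = 127.78 kW
Cooling duty = 7666.7 kJ/min

Q_c = 7670 kJ/min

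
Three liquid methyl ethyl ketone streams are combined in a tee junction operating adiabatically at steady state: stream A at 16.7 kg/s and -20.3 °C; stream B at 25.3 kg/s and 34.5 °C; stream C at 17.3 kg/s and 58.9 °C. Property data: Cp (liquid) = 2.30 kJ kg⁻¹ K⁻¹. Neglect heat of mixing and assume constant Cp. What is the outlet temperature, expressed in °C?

Adiabatic, steady state ⇒ Σ ṁᵢCp,ᵢ(T_out − Tᵢ) = 0
Σ ṁᵢCp,ᵢTᵢ = 16.7×2.30×-20.3 + 25.3×2.30×34.5 + 17.3×2.30×58.9 = 3571.5
Σ ṁᵢCp,ᵢ = 16.7×2.30 + 25.3×2.30 + 17.3×2.30 = 136.39
T_out = 3571.5 / 136.39 = 26.186 °C

T_out = 26.2 °C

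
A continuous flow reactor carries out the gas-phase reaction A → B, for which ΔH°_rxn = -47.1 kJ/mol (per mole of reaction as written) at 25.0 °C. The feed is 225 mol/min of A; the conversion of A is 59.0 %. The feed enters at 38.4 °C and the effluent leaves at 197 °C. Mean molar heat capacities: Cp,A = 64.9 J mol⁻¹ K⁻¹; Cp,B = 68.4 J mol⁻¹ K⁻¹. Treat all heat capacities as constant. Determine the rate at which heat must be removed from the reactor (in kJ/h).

Q_out = 231000 kJ/h

Extent of reaction ξ = 0.590 × 225 = 132.75 mol/min
Reaction term: ξ·ΔH°_rxn = 132.75 × -47.1 = -6252.5 kJ/min
Sensible, feed 38.4→25 °C: -195.67 kJ/min
Outlet flows (mol/min): A 92.25, B 132.75
Sensible, products 25→197 °C: 2591.5 kJ/min
Q = ΔH = -3856.7 kJ/min = -64.278 kW
Heat removed = 231400 kJ/h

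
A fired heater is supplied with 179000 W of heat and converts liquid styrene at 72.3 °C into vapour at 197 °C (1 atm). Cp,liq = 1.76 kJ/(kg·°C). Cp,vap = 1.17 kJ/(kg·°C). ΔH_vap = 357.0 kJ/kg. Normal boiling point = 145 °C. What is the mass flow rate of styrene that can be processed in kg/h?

ṁ = 1180 kg/h

Δh = 1.76×(145−72.3) + 357.0 + 1.17×(197−145) = 545.79 kJ/kg
Q = 179000 W = 179 kJ/s = 644400 kJ/h
ṁ = Q/Δh = 644400 / 545.79 = 1180.7 kg/h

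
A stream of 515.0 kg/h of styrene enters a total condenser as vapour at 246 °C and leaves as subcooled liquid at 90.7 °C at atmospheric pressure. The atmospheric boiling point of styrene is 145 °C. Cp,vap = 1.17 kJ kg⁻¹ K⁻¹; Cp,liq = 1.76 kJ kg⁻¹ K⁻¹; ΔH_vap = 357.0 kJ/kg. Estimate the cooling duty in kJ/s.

Q_c = 81.6 kJ/s

vapour 246→145 °C: -118.17 kJ/kg
condensation at 145 °C: -357 kJ/kg
liquid 145→90.7 °C: -95.568 kJ/kg
Δh = -118.17 + -357 + -95.568 = -570.74 kJ/kg
Q = ṁ·Δh = 515.0 kg/h × -570.74 kJ/kg = -293930 kJ/h
|Q| = 81.647 kW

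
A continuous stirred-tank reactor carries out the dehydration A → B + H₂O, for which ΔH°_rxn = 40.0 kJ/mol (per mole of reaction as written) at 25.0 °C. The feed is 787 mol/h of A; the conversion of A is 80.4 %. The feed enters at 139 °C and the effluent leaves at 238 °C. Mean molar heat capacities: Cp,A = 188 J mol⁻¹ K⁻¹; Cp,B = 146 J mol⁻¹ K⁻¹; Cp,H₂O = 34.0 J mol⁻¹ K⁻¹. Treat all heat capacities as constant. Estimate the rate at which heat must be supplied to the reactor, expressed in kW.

Extent of reaction ξ = 0.804 × 787 = 632.75 mol/h
Reaction term: ξ·ΔH°_rxn = 632.75 × 40.0 = 25310 kJ/h
Sensible, feed 139→25 °C: -16867 kJ/h
Outlet flows (mol/h): A 154.25, B 632.75, H₂O 632.75
Sensible, products 25→238 °C: 30436 kJ/h
Q = ΔH = 38879 kJ/h = 10.8 kW
Heat supplied = 10.8 kW

Q_in = 10.8 kW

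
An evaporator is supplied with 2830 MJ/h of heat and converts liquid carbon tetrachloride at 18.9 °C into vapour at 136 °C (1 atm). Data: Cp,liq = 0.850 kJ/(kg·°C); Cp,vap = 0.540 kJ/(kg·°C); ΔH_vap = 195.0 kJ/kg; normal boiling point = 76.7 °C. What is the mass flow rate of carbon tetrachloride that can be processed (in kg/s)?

Δh = 0.850×(76.7−18.9) + 195.0 + 0.540×(136−76.7) = 276.15 kJ/kg
Q = 2830 MJ/h = 786.11 kJ/s = 786.11 kJ/s
ṁ = Q/Δh = 786.11 / 276.15 = 2.8467 kg/s

ṁ = 2.85 kg/s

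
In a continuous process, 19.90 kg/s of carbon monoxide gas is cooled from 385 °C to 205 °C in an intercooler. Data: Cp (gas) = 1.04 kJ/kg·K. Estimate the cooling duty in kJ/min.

Q = ṁ·Cp·ΔT = 19.90 × 1.04 × (205 − 385) = -3725.3 kJ/s
Cooling duty = 223520 kJ/min

Q_c = 224000 kJ/min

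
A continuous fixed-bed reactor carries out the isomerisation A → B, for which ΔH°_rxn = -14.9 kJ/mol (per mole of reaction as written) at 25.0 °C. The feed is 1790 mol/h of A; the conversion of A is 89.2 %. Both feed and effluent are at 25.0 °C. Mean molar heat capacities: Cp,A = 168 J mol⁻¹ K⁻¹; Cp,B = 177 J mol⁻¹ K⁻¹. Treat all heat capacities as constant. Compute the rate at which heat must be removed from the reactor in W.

Q_out = 6610 W

Extent of reaction ξ = 0.892 × 1790 = 1596.7 mol/h
Reaction term: ξ·ΔH°_rxn = 1596.7 × -14.9 = -23791 kJ/h
Q = ΔH = -23791 kJ/h = -6.6085 kW
Heat removed = 6608.5 W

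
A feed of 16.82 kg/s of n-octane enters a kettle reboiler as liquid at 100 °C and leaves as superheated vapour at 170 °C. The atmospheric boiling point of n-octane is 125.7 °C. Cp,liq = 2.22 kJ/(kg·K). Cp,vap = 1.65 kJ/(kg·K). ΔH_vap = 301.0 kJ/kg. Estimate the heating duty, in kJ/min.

Q = 435000 kJ/min

liquid 100→125.7 °C: 57.054 kJ/kg
vaporisation at 125.7 °C: 301 kJ/kg
vapour 125.7→170 °C: 73.095 kJ/kg
Δh = 57.054 + 301 + 73.095 = 431.15 kJ/kg
Q = ṁ·Δh = 16.82 kg/s × 431.15 kJ/kg = 7251.9 kJ/s
|Q| = 7251.9 kW = 435120 kJ/min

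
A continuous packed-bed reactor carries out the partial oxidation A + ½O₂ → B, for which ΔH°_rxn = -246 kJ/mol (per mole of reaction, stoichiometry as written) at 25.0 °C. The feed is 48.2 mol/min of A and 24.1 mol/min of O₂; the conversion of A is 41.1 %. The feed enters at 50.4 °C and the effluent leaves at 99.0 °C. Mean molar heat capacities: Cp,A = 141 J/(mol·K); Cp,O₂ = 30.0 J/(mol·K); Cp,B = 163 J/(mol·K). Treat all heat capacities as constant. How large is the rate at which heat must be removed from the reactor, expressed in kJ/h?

Extent of reaction ξ = 0.411 × 48.2 = 19.81 mol/min
Reaction term: ξ·ΔH°_rxn = 19.81 × -246 = -4873.3 kJ/min
Sensible, feed 50.4→25 °C: -190.99 kJ/min
Outlet flows (mol/min): A 28.39, O₂ 14.195, B 19.81
Sensible, products 25→99.0 °C: 566.68 kJ/min
Q = ΔH = -4497.6 kJ/min = -74.96 kW
Heat removed = 269860 kJ/h

Q_out = 270000 kJ/h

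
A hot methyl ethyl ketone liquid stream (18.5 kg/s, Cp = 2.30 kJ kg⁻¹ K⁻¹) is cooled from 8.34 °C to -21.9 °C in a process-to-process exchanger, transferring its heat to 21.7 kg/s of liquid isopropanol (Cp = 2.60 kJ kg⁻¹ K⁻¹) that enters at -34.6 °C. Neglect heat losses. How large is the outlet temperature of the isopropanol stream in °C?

T_c,out = -11.8 °C

Heat released by hot stream: Q = 18.5 × 2.30 × (8.34 − -21.9) = 1286.7 kJ/s
Energy balance on cold side (adiabatic exchanger): Q = ṁ_c·Cp_c·(T_c,out − T_c,in)
T_c,out = -34.6 + 1286.7/(21.7 × 2.60) = -11.794 °C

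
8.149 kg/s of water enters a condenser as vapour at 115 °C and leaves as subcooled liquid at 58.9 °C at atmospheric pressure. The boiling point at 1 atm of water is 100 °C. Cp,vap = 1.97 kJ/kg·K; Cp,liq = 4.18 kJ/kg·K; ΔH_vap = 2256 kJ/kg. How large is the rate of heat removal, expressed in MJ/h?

vapour 115→100 °C: -29.55 kJ/kg
condensation at 100 °C: -2256 kJ/kg
liquid 100→58.9 °C: -171.8 kJ/kg
Δh = -29.55 + -2256 + -171.8 = -2457.3 kJ/kg
Q = ṁ·Δh = 8.149 kg/s × -2457.3 kJ/kg = -20025 kJ/s
|Q| = 20025 kW = 72090 MJ/h

Q_c = 72100 MJ/h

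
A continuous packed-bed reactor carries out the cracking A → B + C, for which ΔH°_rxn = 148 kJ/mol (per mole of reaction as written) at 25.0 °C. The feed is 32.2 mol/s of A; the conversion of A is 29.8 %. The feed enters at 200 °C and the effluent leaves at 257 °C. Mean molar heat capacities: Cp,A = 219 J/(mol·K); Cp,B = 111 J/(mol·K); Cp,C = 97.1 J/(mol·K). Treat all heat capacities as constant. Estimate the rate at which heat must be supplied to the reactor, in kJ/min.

Extent of reaction ξ = 0.298 × 32.2 = 9.5956 mol/s
Reaction term: ξ·ΔH°_rxn = 9.5956 × 148 = 1420.1 kJ/s
Sensible, feed 200→25 °C: -1234.1 kJ/s
Outlet flows (mol/s): A 22.604, B 9.5956, C 9.5956
Sensible, products 25→257 °C: 1611.8 kJ/s
Q = ΔH = 1797.8 kJ/s = 1797.8 kW
Heat supplied = 107870 kJ/min

Q_in = 108000 kJ/min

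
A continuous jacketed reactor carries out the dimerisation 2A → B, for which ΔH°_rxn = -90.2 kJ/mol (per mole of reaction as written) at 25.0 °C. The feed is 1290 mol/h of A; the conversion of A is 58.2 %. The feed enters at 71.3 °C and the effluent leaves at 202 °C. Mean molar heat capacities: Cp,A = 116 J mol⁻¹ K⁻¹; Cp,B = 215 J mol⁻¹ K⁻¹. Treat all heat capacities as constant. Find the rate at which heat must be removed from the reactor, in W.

Q_out = 4290 W

Extent of reaction ξ = 0.582 × 1290 / 2 = 375.39 mol/h
Reaction term: ξ·ΔH°_rxn = 375.39 × -90.2 = -33860 kJ/h
Sensible, feed 71.3→25 °C: -6928.3 kJ/h
Outlet flows (mol/h): A 539.22, B 375.39
Sensible, products 25→202 °C: 25357 kJ/h
Q = ΔH = -15432 kJ/h = -4.2866 kW
Heat removed = 4286.6 W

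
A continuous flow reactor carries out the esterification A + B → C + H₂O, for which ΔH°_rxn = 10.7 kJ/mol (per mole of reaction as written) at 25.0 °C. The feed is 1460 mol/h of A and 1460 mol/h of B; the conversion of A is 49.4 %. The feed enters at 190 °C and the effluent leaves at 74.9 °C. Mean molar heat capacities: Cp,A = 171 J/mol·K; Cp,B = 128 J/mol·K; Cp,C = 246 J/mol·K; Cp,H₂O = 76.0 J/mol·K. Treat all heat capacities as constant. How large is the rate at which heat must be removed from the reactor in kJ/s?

Q_out = 11.6 kJ/s

Extent of reaction ξ = 0.494 × 1460 = 721.24 mol/h
Reaction term: ξ·ΔH°_rxn = 721.24 × 10.7 = 7717.3 kJ/h
Sensible, feed 190→25 °C: -72029 kJ/h
Outlet flows (mol/h): A 738.76, B 738.76, C 721.24, H₂O 721.24
Sensible, products 25→74.9 °C: 22611 kJ/h
Q = ΔH = -41701 kJ/h = -11.584 kW
Heat removed = 11.584 kJ/s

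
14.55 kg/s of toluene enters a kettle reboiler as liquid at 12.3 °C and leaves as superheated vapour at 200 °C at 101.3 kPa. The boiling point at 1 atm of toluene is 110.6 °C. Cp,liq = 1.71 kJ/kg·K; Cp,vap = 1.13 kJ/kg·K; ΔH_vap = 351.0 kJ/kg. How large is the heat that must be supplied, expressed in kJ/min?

Q = 541000 kJ/min

liquid 12.3→110.6 °C: 168.09 kJ/kg
vaporisation at 110.6 °C: 351 kJ/kg
vapour 110.6→200 °C: 101.02 kJ/kg
Δh = 168.09 + 351 + 101.02 = 620.12 kJ/kg
Q = ṁ·Δh = 14.55 kg/s × 620.12 kJ/kg = 9022.7 kJ/s
|Q| = 9022.7 kW = 541360 kJ/min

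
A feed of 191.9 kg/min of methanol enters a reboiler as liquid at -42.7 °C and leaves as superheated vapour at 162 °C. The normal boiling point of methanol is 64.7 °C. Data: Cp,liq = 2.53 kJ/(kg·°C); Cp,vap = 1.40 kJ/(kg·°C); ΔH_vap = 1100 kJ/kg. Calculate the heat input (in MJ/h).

liquid -42.7→64.7 °C: 271.72 kJ/kg
vaporisation at 64.7 °C: 1100 kJ/kg
vapour 64.7→162 °C: 136.22 kJ/kg
Δh = 271.72 + 1100 + 136.22 = 1507.9 kJ/kg
Q = ṁ·Δh = 191.9 kg/min × 1507.9 kJ/kg = 289370 kJ/min
|Q| = 4822.9 kW = 17362 MJ/h

Q = 17400 MJ/h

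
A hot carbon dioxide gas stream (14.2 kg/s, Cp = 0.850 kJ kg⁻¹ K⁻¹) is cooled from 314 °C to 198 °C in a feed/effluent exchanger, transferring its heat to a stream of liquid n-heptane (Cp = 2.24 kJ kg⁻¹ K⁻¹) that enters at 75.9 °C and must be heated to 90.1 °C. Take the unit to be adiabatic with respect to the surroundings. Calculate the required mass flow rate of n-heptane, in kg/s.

ṁ_c = 44.0 kg/s

Heat released by hot stream: Q = 14.2 × 0.850 × (314 − 198) = 1400.1 kJ/s
Energy balance on cold side (adiabatic exchanger): Q = ṁ_c·Cp_c·(T_c,out − T_c,in)
ṁ_c = 1400.1 / [2.24 × (90.1 − 75.9)] = 44.018 kg/s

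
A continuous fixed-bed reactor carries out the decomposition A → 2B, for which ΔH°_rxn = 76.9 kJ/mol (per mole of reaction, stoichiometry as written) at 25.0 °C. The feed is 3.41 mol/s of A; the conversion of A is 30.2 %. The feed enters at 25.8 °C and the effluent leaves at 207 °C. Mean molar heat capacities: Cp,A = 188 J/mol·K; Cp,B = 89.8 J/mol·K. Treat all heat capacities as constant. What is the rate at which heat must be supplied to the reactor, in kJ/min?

Q_in = 11600 kJ/min

Extent of reaction ξ = 0.302 × 3.41 = 1.0298 mol/s
Reaction term: ξ·ΔH°_rxn = 1.0298 × 76.9 = 79.193 kJ/s
Sensible, feed 25.8→25 °C: -0.51286 kJ/s
Outlet flows (mol/s): A 2.3802, B 2.0596
Sensible, products 25→207 °C: 115.1 kJ/s
Q = ΔH = 193.78 kJ/s = 193.78 kW
Heat supplied = 11627 kJ/min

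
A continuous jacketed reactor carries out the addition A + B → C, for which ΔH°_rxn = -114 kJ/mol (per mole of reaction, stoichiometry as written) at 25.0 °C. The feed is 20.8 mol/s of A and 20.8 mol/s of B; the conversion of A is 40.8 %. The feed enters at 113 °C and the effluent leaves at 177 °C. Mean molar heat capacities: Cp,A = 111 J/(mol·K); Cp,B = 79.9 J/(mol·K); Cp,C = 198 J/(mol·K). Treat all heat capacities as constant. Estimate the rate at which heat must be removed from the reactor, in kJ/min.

Extent of reaction ξ = 0.408 × 20.8 = 8.4864 mol/s
Reaction term: ξ·ΔH°_rxn = 8.4864 × -114 = -967.45 kJ/s
Sensible, feed 113→25 °C: -349.42 kJ/s
Outlet flows (mol/s): A 12.314, B 12.314, C 8.4864
Sensible, products 25→177 °C: 612.71 kJ/s
Q = ΔH = -704.16 kJ/s = -704.16 kW
Heat removed = 42250 kJ/min

Q_out = 42200 kJ/min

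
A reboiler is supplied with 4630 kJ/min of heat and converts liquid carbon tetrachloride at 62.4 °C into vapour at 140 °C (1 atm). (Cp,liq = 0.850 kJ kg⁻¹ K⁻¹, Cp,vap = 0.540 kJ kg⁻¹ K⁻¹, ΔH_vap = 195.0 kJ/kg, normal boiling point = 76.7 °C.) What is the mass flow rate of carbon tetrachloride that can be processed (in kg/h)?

Δh = 0.850×(76.7−62.4) + 195.0 + 0.540×(140−76.7) = 241.34 kJ/kg
Q = 4630 kJ/min = 77.167 kJ/s = 277800 kJ/h
ṁ = Q/Δh = 277800 / 241.34 = 1151.1 kg/h

ṁ = 1150 kg/h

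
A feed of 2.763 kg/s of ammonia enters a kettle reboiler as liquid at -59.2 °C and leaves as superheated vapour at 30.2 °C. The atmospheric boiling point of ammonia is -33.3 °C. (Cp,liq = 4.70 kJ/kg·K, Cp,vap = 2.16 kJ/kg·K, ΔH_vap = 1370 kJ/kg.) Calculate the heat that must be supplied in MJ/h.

liquid -59.2→-33.3 °C: 121.73 kJ/kg
vaporisation at -33.3 °C: 1370 kJ/kg
vapour -33.3→30.2 °C: 137.16 kJ/kg
Δh = 121.73 + 1370 + 137.16 = 1628.9 kJ/kg
Q = ṁ·Δh = 2.763 kg/s × 1628.9 kJ/kg = 4500.6 kJ/s
|Q| = 4500.6 kW = 16202 MJ/h

Q = 16200 MJ/h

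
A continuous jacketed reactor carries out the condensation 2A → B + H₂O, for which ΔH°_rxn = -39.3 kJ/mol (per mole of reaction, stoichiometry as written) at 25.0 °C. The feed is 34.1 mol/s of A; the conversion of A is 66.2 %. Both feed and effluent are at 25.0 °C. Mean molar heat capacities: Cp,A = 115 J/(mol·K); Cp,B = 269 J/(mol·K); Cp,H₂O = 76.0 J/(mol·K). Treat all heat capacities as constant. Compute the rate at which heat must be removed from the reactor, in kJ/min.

Extent of reaction ξ = 0.662 × 34.1 / 2 = 11.287 mol/s
Reaction term: ξ·ΔH°_rxn = 11.287 × -39.3 = -443.58 kJ/s
Q = ΔH = -443.58 kJ/s = -443.58 kW
Heat removed = 26615 kJ/min

Q_out = 26600 kJ/min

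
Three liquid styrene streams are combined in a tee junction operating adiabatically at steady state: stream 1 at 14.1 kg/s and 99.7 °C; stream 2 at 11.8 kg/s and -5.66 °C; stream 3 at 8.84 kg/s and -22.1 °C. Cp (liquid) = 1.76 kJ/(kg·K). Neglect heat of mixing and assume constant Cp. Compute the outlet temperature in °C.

Energy balance with Q = 0: Σ ṁᵢCp,ᵢ(T_out − Tᵢ) = 0
Σ ṁᵢCp,ᵢTᵢ = 14.1×1.76×99.7 + 11.8×1.76×-5.66 + 8.84×1.76×-22.1 = 2012.8
Σ ṁᵢCp,ᵢ = 14.1×1.76 + 11.8×1.76 + 8.84×1.76 = 61.142
T_out = 2012.8 / 61.142 = 32.919 °C

T_out = 32.9 °C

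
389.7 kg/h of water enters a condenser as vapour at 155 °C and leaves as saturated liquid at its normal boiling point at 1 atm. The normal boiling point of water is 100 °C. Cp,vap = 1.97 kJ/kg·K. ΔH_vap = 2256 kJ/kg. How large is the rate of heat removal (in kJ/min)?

Q_c = 15400 kJ/min

vapour 155→100 °C: -108.35 kJ/kg
condensation at 100 °C: -2256 kJ/kg
Δh = -108.35 + -2256 = -2364.3 kJ/kg
Q = ṁ·Δh = 389.7 kg/h × -2364.3 kJ/kg = -921390 kJ/h
|Q| = 255.94 kW = 15356 kJ/min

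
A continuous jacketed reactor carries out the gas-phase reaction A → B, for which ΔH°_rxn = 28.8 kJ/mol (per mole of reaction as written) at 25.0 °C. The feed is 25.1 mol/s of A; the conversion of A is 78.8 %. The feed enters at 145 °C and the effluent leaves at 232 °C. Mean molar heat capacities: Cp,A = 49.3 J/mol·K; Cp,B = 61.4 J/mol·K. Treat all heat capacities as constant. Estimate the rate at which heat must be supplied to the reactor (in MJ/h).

Extent of reaction ξ = 0.788 × 25.1 = 19.779 mol/s
Reaction term: ξ·ΔH°_rxn = 19.779 × 28.8 = 569.63 kJ/s
Sensible, feed 145→25 °C: -148.49 kJ/s
Outlet flows (mol/s): A 5.3212, B 19.779
Sensible, products 25→232 °C: 305.69 kJ/s
Q = ΔH = 726.83 kJ/s = 726.83 kW
Heat supplied = 2616.6 MJ/h

Q_in = 2620 MJ/h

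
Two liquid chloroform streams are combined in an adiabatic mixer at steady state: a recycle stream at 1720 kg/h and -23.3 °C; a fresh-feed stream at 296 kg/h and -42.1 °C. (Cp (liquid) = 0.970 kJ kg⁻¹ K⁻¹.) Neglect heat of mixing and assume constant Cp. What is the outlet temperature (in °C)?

T_out = -26.1 °C

Energy balance with Q = 0: Σ ṁᵢCp,ᵢ(T_out − Tᵢ) = 0
T_out = Σ ṁᵢCp,ᵢTᵢ / Σ ṁᵢCp,ᵢ
      = -50961 / 1955.5 = -26.06 °C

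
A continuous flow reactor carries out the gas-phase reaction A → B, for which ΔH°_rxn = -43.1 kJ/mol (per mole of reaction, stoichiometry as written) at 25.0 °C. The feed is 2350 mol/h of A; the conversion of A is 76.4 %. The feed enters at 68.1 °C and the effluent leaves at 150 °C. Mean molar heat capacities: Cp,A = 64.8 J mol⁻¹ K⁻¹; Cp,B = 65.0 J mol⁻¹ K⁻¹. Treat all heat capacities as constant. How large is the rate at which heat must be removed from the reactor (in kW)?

Extent of reaction ξ = 0.764 × 2350 = 1795.4 mol/h
Reaction term: ξ·ΔH°_rxn = 1795.4 × -43.1 = -77382 kJ/h
Sensible, feed 68.1→25 °C: -6563.3 kJ/h
Outlet flows (mol/h): A 554.6, B 1795.4
Sensible, products 25→150 °C: 19080 kJ/h
Q = ΔH = -64865 kJ/h = -18.018 kW
Heat removed = 18.018 kW

Q_out = 18.0 kW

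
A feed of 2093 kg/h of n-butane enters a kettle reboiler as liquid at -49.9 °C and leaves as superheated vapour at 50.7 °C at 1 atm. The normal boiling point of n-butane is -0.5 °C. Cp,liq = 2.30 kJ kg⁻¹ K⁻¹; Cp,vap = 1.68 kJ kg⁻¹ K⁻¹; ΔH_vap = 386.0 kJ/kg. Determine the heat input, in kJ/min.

Q = 20400 kJ/min

liquid -49.9→-0.5 °C: 113.62 kJ/kg
vaporisation at -0.5 °C: 386 kJ/kg
vapour -0.5→50.7 °C: 86.016 kJ/kg
Δh = 113.62 + 386 + 86.016 = 585.64 kJ/kg
Q = ṁ·Δh = 2093 kg/h × 585.64 kJ/kg = 1.2257e+06 kJ/h
|Q| = 340.48 kW = 20429 kJ/min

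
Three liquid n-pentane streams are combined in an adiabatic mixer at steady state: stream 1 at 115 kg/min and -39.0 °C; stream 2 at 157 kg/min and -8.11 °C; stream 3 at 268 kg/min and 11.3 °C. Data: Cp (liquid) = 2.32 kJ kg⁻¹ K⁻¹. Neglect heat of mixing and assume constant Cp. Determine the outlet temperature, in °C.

Energy balance with Q = 0: Σ ṁᵢCp,ᵢ(T_out − Tᵢ) = 0
T_out = Σ ṁᵢCp,ᵢTᵢ / Σ ṁᵢCp,ᵢ
      = -6333.3 / 1252.8 = -5.0553 °C

T_out = -5.06 °C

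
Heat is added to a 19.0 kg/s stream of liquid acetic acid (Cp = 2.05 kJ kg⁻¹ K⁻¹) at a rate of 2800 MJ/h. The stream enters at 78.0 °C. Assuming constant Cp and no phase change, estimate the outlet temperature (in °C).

T_out = 98.0 °C

Q = 2800 MJ/h = 777.78 kJ/s
ΔT = Q/(ṁ·Cp) = 777.78/(19.0×2.05) = 19.969 K
T_out = 78.0 + 19.969 = 97.969 °C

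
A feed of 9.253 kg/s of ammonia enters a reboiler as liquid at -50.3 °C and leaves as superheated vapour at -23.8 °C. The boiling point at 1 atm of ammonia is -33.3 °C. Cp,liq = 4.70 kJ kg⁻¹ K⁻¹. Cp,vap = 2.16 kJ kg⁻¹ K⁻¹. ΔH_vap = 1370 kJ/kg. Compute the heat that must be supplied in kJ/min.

Q = 816000 kJ/min

liquid -50.3→-33.3 °C: 79.9 kJ/kg
vaporisation at -33.3 °C: 1370 kJ/kg
vapour -33.3→-23.8 °C: 20.52 kJ/kg
Δh = 79.9 + 1370 + 20.52 = 1470.4 kJ/kg
Q = ṁ·Δh = 9.253 kg/s × 1470.4 kJ/kg = 13606 kJ/s
|Q| = 13606 kW = 816350 kJ/min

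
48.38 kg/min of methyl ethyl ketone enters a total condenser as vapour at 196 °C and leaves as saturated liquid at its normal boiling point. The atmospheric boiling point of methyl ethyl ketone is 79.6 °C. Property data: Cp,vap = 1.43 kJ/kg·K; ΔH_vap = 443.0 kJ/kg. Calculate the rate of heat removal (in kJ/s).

Q_c = 491 kJ/s

vapour 196→79.6 °C: -166.45 kJ/kg
condensation at 79.6 °C: -443 kJ/kg
Δh = -166.45 + -443 = -609.45 kJ/kg
Q = ṁ·Δh = 48.38 kg/min × -609.45 kJ/kg = -29485 kJ/min
|Q| = 491.42 kW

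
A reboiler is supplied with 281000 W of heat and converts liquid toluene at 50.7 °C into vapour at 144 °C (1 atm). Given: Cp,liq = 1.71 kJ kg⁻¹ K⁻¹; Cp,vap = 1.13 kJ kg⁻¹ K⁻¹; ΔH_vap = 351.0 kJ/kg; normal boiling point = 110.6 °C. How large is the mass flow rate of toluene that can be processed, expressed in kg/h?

ṁ = 2060 kg/h

Δh = 1.71×(110.6−50.7) + 351.0 + 1.13×(144−110.6) = 491.17 kJ/kg
Q = 281000 W = 281 kJ/s = 1.0116e+06 kJ/h
ṁ = Q/Δh = 1.0116e+06 / 491.17 = 2059.6 kg/h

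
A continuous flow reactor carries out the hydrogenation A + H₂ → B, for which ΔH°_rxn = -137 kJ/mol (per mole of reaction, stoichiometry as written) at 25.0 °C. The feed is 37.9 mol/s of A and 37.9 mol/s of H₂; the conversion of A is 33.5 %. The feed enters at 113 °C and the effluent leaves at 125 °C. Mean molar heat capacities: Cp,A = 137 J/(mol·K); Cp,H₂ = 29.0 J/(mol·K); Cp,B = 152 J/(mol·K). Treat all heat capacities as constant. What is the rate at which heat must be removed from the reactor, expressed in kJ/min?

Q_out = 101000 kJ/min

Extent of reaction ξ = 0.335 × 37.9 = 12.697 mol/s
Reaction term: ξ·ΔH°_rxn = 12.697 × -137 = -1739.4 kJ/s
Sensible, feed 113→25 °C: -553.64 kJ/s
Outlet flows (mol/s): A 25.203, H₂ 25.203, B 12.697
Sensible, products 25→125 °C: 611.36 kJ/s
Q = ΔH = -1681.7 kJ/s = -1681.7 kW
Heat removed = 100900 kJ/min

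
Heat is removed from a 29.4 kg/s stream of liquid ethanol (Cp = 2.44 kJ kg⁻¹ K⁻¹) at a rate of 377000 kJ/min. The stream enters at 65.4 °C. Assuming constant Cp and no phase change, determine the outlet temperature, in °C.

Q = 377000 kJ/min = 6283.3 kJ/s
ΔT = Q/(ṁ·Cp) = 6283.3/(29.4×2.44) = 87.59 K
T_out = 65.4 − 87.59 = -22.19 °C

T_out = -22.2 °C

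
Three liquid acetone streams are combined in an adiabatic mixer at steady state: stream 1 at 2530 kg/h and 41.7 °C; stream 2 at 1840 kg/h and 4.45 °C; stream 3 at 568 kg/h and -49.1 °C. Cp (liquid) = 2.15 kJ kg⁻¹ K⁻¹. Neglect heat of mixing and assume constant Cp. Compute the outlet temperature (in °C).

T_out = 17.4 °C

Adiabatic, steady state ⇒ Σ ṁᵢCp,ᵢ(T_out − Tᵢ) = 0
Σ ṁᵢCp,ᵢTᵢ = 2530×2.15×41.7 + 1840×2.15×4.45 + 568×2.15×-49.1 = 184470
Σ ṁᵢCp,ᵢ = 2530×2.15 + 1840×2.15 + 568×2.15 = 10617
T_out = 184470 / 10617 = 17.375 °C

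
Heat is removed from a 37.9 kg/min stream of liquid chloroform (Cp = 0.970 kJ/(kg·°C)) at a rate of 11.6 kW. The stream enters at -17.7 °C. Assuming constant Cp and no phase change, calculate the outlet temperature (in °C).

T_out = -36.6 °C

Q = 11.6 kW = 696 kJ/min
ΔT = Q/(ṁ·Cp) = 696/(37.9×0.970) = 18.932 K
T_out = -17.7 − 18.932 = -36.632 °C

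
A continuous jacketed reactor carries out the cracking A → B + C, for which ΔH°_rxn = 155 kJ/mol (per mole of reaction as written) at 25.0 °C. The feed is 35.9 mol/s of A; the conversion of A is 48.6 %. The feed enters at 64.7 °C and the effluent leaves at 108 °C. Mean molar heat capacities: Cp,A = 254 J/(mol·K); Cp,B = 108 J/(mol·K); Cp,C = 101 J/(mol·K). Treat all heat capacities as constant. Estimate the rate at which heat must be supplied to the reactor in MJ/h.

Extent of reaction ξ = 0.486 × 35.9 = 17.447 mol/s
Reaction term: ξ·ΔH°_rxn = 17.447 × 155 = 2704.3 kJ/s
Sensible, feed 64.7→25 °C: -362.01 kJ/s
Outlet flows (mol/s): A 18.453, B 17.447, C 17.447
Sensible, products 25→108 °C: 691.68 kJ/s
Q = ΔH = 3034 kJ/s = 3034 kW
Heat supplied = 10922 MJ/h

Q_in = 10900 MJ/h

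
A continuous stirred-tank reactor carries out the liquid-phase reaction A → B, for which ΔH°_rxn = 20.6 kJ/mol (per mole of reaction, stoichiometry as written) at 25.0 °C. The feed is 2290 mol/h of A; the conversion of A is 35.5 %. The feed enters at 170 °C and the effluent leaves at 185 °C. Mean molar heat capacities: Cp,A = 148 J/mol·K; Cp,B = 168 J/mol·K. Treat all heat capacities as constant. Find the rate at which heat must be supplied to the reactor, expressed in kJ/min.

Extent of reaction ξ = 0.355 × 2290 = 812.95 mol/h
Reaction term: ξ·ΔH°_rxn = 812.95 × 20.6 = 16747 kJ/h
Sensible, feed 170→25 °C: -49143 kJ/h
Outlet flows (mol/h): A 1477.1, B 812.95
Sensible, products 25→185 °C: 56829 kJ/h
Q = ΔH = 24432 kJ/h = 6.7867 kW
Heat supplied = 407.2 kJ/min

Q_in = 407 kJ/min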